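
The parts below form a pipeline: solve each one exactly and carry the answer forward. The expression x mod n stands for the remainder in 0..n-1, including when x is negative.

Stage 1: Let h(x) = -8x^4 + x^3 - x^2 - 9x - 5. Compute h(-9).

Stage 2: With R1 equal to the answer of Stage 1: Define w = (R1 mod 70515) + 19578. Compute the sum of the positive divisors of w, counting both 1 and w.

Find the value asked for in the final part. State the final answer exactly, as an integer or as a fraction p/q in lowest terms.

36872

Stage 1: -8*(-9)^4 + 1*(-9)^3 - 1*(-9)^2 - 9*(-9)^1 - 5 = (-52488) + (-729) + (-81) + (81) + (-5) = -53222; answer -53222
Stage 2: R1 = -53222; w = 36871; 36871 is prime, so its only divisors are 1 and 36871; sigma = 1 + 36871 = 36872; answer 36872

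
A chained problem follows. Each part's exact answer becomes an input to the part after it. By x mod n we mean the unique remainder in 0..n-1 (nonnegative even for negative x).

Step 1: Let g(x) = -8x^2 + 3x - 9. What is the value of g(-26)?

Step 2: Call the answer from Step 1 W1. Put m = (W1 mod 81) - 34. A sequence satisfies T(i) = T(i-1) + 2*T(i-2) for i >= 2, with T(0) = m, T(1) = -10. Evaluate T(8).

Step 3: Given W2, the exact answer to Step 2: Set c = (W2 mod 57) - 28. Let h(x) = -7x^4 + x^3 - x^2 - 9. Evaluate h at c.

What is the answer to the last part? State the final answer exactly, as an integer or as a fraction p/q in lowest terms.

-4534

Step 1: -8*(-26)^2 + 3*(-26)^1 - 9 = (-5408) + (-78) + (-9) = -5495; answer -5495
Step 2: W1 = -5495; m = -21; T(2) = 1*(-10) + 2*(-21) = -52; iterating: T(2)=-52, T(3)=-72, T(4)=-176, T(5)=-320, T(6)=-672, T(7)=-1312, T(8)=-2656; answer -2656
Step 3: W2 = -2656; c = -5; -7*(-5)^4 + 1*(-5)^3 - 1*(-5)^2 - 9 = (-4375) + (-125) + (-25) + (-9) = -4534; answer -4534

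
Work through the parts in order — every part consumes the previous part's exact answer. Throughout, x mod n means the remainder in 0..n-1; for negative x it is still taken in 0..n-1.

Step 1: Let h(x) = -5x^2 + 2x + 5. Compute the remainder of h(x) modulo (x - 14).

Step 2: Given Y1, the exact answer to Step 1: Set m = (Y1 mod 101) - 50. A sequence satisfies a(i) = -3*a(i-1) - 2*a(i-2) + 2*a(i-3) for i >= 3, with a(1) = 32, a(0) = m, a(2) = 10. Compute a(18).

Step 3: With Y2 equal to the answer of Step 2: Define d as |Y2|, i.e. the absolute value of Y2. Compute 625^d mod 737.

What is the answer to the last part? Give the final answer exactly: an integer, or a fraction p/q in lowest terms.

394

Step 1: remainder = value at the root: -5*(14)^2 + 2*(14)^1 + 5 = (-980) + (28) + (5) = -947; answer -947
Step 2: Y1 = -947; m = 13; a(3) = -3*(10) - 2*(32) + 2*(13) = -68; iterating: a(3)=-68, a(4)=248, a(5)=-588, a(6)=1132, a(7)=-1724, a(8)=1732, a(9)=516, a(10)=-8460, a(11)=27812, a(12)=-65484, a(13)=123908, a(14)=-185132, a(15)=176612, a(16)=88244, a(17)=-988220, a(18)=3141396; answer 3141396
Step 3: Y2 = 3141396; d = 3141396; squarings mod 737: 625^1=625, 625^2=15, 625^4=225, 625^8=509, 625^16=394, 625^32=466, 625^64=478, 625^128=14, 625^256=196, 625^512=92, 625^1024=357, 625^2048=685, 625^4096=493, 625^8192=576, 625^16384=126, 625^32768=399, 625^65536=9, 625^131072=81, 625^262144=665, 625^524288=25, 625^1048576=625, 625^2097152=15; 625^3141396 = 625^4 * 625^16 * 625^256 * 625^512 * 625^1024 * 625^2048 * 625^8192 * 625^16384 * 625^32768 * 625^65536 * 625^131072 * 625^262144 * 625^524288 * 625^2097152 = 394 (mod 737); answer 394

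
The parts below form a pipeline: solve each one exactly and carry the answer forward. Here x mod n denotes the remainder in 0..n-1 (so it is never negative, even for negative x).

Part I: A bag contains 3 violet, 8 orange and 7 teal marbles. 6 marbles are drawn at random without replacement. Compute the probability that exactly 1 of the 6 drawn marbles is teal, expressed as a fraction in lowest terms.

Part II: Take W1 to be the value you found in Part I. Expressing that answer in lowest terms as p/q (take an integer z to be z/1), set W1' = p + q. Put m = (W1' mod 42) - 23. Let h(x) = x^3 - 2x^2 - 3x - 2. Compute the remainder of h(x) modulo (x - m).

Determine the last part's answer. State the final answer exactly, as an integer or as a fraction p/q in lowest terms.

Part I: total draws C(18,6) = 18564; favorable C(7,1)*C(11,5) = 3234; P = 77/442; answer 77/442
Part II: W1 = 77/442; threaded value p + q = 519; m = -8; remainder = value at the root: 1*(-8)^3 - 2*(-8)^2 - 3*(-8)^1 - 2 = (-512) + (-128) + (24) + (-2) = -618; answer -618

-618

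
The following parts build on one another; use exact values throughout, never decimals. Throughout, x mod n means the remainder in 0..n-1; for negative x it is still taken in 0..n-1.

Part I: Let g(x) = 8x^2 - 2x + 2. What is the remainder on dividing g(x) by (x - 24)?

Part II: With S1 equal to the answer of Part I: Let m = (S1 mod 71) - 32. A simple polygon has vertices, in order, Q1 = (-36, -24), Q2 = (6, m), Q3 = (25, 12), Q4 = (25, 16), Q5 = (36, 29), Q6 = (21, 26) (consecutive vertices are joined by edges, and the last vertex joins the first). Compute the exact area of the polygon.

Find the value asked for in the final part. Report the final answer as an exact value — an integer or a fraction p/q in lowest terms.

Part I: remainder = value at the root: 8*(24)^2 - 2*(24)^1 + 2 = (4608) + (-48) + (2) = 4562; answer 4562
Part II: S1 = 4562; m = -14; cross terms: (-36*-14 - 6*-24)=648, (6*12 - 25*-14)=422, (25*16 - 25*12)=100, (25*29 - 36*16)=149, (36*26 - 21*29)=327, (21*-24 - -36*26)=432; twice the area = |2078| = 2078; area = 1039; answer 1039

1039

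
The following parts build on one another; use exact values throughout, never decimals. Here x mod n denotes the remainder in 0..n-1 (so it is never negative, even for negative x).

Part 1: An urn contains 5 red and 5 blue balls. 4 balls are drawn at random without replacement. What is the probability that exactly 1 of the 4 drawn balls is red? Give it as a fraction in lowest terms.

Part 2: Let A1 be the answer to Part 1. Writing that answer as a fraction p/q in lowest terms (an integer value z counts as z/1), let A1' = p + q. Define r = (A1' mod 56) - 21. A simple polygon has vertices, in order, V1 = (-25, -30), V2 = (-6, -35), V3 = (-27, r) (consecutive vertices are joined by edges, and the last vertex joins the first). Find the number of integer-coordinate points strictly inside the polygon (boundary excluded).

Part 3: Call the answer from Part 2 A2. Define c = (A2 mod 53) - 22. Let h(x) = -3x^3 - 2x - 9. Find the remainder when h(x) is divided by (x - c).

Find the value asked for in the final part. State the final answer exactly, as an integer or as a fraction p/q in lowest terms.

6608

Part 1: total draws C(10,4) = 210; favorable C(5,1)*C(5,3) = 50; P = 5/21; answer 5/21
Part 2: A1 = 5/21; threaded value p + q = 26; r = 5; cross terms: (-25*-35 - -6*-30)=695, (-6*5 - -27*-35)=-975, (-27*-30 - -25*5)=935; twice the area = |655| = 655; area = 655/2; boundary points = 1 + 1 + 1 = 3; strictly interior points = area - boundary/2 + 1 = 327; answer 327
Part 3: A2 = 327; c = -13; remainder = value at the root: -3*(-13)^3 - 2*(-13)^1 - 9 = (6591) + (26) + (-9) = 6608; answer 6608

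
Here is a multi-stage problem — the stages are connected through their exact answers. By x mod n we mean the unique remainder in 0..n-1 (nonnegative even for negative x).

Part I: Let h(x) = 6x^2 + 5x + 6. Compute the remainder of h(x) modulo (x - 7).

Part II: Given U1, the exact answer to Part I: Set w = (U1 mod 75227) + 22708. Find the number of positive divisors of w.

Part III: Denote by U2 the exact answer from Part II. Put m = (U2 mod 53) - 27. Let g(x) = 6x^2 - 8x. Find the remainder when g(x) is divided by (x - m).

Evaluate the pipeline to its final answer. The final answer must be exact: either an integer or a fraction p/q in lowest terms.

3358

Part I: remainder = value at the root: 6*(7)^2 + 5*(7)^1 + 6 = (294) + (35) + (6) = 335; answer 335
Part II: U1 = 335; w = 23043; 23043 = 3 * 7681; number of divisors = (1+1) * (1+1) = 4; answer 4
Part III: U2 = 4; m = -23; remainder = value at the root: 6*(-23)^2 - 8*(-23)^1 = (3174) + (184) = 3358; answer 3358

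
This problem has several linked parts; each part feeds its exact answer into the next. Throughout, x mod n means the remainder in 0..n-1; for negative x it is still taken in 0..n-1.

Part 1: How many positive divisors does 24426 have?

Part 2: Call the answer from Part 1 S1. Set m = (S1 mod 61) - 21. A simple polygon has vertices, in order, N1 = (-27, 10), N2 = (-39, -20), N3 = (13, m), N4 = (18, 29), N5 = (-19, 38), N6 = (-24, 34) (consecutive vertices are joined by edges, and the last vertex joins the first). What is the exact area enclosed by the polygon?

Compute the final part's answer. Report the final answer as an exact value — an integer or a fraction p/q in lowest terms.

Part 1: 24426 = 2 * 3^2 * 23 * 59; number of divisors = (1+1) * (2+1) * (1+1) * (1+1) = 24; answer 24
Part 2: S1 = 24; m = 3; cross terms: (-27*-20 - -39*10)=930, (-39*3 - 13*-20)=143, (13*29 - 18*3)=323, (18*38 - -19*29)=1235, (-19*34 - -24*38)=266, (-24*10 - -27*34)=678; twice the area = |3575| = 3575; area = 3575/2; answer 3575/2

3575/2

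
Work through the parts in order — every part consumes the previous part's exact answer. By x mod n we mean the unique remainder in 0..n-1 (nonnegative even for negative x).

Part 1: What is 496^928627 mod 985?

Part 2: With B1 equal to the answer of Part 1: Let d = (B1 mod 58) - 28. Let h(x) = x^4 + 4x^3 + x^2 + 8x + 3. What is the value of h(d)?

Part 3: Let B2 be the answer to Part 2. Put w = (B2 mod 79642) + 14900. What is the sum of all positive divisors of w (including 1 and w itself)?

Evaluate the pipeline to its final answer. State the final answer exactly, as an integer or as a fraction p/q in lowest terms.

20748

Part 1: squarings mod 985: 496^1=496, 496^2=751, 496^4=581, 496^8=691, 496^16=741, 496^32=436, 496^64=976, 496^128=81, 496^256=651, 496^512=251, 496^1024=946, 496^2048=536, 496^4096=661, 496^8192=566, 496^16384=231, 496^32768=171, 496^65536=676, 496^131072=921, 496^262144=156, 496^524288=696; 496^928627 = 496^1 * 496^2 * 496^16 * 496^32 * 496^64 * 496^256 * 496^512 * 496^2048 * 496^8192 * 496^131072 * 496^262144 * 496^524288 = 611 (mod 985); answer 611
Part 2: B1 = 611; d = 3; 1*(3)^4 + 4*(3)^3 + 1*(3)^2 + 8*(3)^1 + 3 = (81) + (108) + (9) + (24) + (3) = 225; answer 225
Part 3: B2 = 225; w = 15125; 15125 = 5^3 * 11^2; sigma = (1 + 5 + 25 + 125) * (1 + 11 + 121) = 156 * 133 = 20748; answer 20748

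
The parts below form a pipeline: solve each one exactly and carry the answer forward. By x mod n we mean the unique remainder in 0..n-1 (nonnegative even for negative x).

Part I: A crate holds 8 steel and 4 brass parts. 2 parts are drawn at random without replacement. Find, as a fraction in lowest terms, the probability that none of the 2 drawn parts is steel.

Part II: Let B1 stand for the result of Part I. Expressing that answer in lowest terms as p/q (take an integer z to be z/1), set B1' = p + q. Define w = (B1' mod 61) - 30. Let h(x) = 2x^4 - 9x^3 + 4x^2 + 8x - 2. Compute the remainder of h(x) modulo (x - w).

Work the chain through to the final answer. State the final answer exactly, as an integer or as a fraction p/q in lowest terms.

263590

Part I: total draws C(12,2) = 66; favorable C(4,2) = 6; P = 1/11; answer 1/11
Part II: B1 = 1/11; threaded value p + q = 12; w = -18; remainder = value at the root: 2*(-18)^4 - 9*(-18)^3 + 4*(-18)^2 + 8*(-18)^1 - 2 = (209952) + (52488) + (1296) + (-144) + (-2) = 263590; answer 263590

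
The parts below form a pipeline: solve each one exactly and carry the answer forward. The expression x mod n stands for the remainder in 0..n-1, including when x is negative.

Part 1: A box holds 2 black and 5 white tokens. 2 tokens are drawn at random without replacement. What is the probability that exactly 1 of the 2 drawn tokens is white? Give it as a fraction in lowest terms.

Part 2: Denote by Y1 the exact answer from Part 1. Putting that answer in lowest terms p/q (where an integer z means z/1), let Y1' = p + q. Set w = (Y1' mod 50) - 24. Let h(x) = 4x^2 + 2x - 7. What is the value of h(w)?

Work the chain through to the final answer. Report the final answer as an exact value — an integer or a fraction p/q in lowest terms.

203

Part 1: total draws C(7,2) = 21; favorable C(5,1)*C(2,1) = 10; P = 10/21; answer 10/21
Part 2: Y1 = 10/21; threaded value p + q = 31; w = 7; 4*(7)^2 + 2*(7)^1 - 7 = (196) + (14) + (-7) = 203; answer 203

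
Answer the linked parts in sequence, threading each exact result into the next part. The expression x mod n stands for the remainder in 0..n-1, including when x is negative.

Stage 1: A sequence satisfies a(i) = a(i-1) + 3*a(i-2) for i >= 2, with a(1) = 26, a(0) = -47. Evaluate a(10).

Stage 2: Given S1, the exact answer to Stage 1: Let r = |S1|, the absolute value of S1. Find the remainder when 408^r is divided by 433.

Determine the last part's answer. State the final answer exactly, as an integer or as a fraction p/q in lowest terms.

Stage 1: a(2) = 1*(26) + 3*(-47) = -115; iterating: a(2)=-115, a(3)=-37, a(4)=-382, a(5)=-493, a(6)=-1639, a(7)=-3118, a(8)=-8035, a(9)=-17389, a(10)=-41494; answer -41494
Stage 2: S1 = -41494; r = 41494; squarings mod 433: 408^1=408, 408^2=192, 408^4=59, 408^8=17, 408^16=289, 408^32=385, 408^64=139, 408^128=269, 408^256=50, 408^512=335, 408^1024=78, 408^2048=22, 408^4096=51, 408^8192=3, 408^16384=9, 408^32768=81; 408^41494 = 408^2 * 408^4 * 408^16 * 408^512 * 408^8192 * 408^32768 = 312 (mod 433); answer 312

312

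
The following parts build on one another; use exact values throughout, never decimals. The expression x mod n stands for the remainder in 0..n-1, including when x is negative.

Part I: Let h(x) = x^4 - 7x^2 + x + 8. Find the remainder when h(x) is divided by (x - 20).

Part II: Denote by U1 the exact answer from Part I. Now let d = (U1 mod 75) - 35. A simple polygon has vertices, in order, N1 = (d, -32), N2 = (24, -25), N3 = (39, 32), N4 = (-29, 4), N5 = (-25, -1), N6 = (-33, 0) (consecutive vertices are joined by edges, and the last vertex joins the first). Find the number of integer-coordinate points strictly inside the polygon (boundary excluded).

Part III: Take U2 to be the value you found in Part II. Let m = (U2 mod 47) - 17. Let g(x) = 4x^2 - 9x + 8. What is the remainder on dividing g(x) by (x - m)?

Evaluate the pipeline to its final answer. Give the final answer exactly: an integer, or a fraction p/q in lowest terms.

Part I: remainder = value at the root: 1*(20)^4 - 7*(20)^2 + 1*(20)^1 + 8 = (160000) + (-2800) + (20) + (8) = 157228; answer 157228
Part II: U1 = 157228; d = -7; cross terms: (-7*-25 - 24*-32)=943, (24*32 - 39*-25)=1743, (39*4 - -29*32)=1084, (-29*-1 - -25*4)=129, (-25*0 - -33*-1)=-33, (-33*-32 - -7*0)=1056; twice the area = |4922| = 4922; area = 2461; boundary points = 1 + 3 + 4 + 1 + 1 + 2 = 12; strictly interior points = area - boundary/2 + 1 = 2456; answer 2456
Part III: U2 = 2456; m = -5; remainder = value at the root: 4*(-5)^2 - 9*(-5)^1 + 8 = (100) + (45) + (8) = 153; answer 153

153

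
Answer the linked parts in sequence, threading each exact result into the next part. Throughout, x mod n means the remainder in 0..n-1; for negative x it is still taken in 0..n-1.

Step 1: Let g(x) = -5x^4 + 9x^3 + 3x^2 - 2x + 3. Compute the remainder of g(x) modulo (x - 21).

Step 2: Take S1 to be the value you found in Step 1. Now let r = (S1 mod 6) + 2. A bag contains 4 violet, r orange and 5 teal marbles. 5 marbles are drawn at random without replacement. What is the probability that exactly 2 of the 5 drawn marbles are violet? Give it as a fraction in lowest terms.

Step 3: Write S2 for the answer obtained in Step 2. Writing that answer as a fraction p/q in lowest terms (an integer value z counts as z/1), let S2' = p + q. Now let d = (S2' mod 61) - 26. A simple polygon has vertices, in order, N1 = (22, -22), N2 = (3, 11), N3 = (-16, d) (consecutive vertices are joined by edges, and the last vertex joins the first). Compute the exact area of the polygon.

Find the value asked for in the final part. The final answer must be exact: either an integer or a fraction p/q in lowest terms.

513

Step 1: remainder = value at the root: -5*(21)^4 + 9*(21)^3 + 3*(21)^2 - 2*(21)^1 + 3 = (-972405) + (83349) + (1323) + (-42) + (3) = -887772; answer -887772
Step 2: S1 = -887772; r = 2; total draws C(11,5) = 462; favorable C(4,2)*C(7,3) = 210; P = 5/11; answer 5/11
Step 3: S2 = 5/11; threaded value p + q = 16; d = -10; cross terms: (22*11 - 3*-22)=308, (3*-10 - -16*11)=146, (-16*-22 - 22*-10)=572; twice the area = |1026| = 1026; area = 513; answer 513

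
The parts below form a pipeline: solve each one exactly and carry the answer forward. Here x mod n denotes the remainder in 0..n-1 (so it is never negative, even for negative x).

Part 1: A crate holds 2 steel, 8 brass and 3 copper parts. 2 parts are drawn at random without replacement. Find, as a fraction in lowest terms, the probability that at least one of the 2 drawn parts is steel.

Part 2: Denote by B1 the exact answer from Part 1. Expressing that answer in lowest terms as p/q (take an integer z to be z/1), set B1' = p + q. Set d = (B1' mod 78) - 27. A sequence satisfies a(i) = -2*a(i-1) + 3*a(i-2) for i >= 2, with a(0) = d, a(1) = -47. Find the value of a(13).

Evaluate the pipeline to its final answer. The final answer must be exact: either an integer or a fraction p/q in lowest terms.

-17138987

Part 1: total draws C(13,2) = 78; complement C(11,2) = 55; favorable 78 - 55 = 23; P = 23/78; answer 23/78
Part 2: B1 = 23/78; threaded value p + q = 101; d = -4; a(2) = -2*(-47) + 3*(-4) = 82; iterating: a(2)=82, a(3)=-305, a(4)=856, a(5)=-2627, a(6)=7822, a(7)=-23525, a(8)=70516, a(9)=-211607, a(10)=634762, a(11)=-1904345, a(12)=5712976, a(13)=-17138987; answer -17138987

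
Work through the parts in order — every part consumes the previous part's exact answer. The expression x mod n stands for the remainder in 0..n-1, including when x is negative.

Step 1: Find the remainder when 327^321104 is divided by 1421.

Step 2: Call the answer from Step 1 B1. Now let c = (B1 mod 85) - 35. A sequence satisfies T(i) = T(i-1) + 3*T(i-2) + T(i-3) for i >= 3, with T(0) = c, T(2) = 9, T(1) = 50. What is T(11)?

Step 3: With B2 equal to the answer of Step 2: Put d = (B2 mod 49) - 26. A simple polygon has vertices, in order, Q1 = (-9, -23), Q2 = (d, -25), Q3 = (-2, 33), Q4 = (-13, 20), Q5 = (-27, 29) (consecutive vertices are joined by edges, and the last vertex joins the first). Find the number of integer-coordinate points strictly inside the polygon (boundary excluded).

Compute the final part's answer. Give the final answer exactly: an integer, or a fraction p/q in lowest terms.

998

Step 1: squarings mod 1421: 327^1=327, 327^2=354, 327^4=268, 327^8=774, 327^16=835, 327^32=935, 327^64=310, 327^128=893, 327^256=268, 327^512=774, 327^1024=835, 327^2048=935, 327^4096=310, 327^8192=893, 327^16384=268, 327^32768=774, 327^65536=835, 327^131072=935, 327^262144=310; 327^321104 = 327^16 * 327^64 * 327^512 * 327^1024 * 327^8192 * 327^16384 * 327^32768 * 327^262144 = 900 (mod 1421); answer 900
Step 2: B1 = 900; c = 15; T(3) = 1*(9) + 3*(50) + 1*(15) = 174; iterating: T(3)=174, T(4)=251, T(5)=782, T(6)=1709, T(7)=4306, T(8)=10215, T(9)=24842, T(10)=59793, T(11)=144534; answer 144534
Step 3: B2 = 144534; d = 7; cross terms: (-9*-25 - 7*-23)=386, (7*33 - -2*-25)=181, (-2*20 - -13*33)=389, (-13*29 - -27*20)=163, (-27*-23 - -9*29)=882; twice the area = |2001| = 2001; area = 2001/2; boundary points = 2 + 1 + 1 + 1 + 2 = 7; strictly interior points = area - boundary/2 + 1 = 998; answer 998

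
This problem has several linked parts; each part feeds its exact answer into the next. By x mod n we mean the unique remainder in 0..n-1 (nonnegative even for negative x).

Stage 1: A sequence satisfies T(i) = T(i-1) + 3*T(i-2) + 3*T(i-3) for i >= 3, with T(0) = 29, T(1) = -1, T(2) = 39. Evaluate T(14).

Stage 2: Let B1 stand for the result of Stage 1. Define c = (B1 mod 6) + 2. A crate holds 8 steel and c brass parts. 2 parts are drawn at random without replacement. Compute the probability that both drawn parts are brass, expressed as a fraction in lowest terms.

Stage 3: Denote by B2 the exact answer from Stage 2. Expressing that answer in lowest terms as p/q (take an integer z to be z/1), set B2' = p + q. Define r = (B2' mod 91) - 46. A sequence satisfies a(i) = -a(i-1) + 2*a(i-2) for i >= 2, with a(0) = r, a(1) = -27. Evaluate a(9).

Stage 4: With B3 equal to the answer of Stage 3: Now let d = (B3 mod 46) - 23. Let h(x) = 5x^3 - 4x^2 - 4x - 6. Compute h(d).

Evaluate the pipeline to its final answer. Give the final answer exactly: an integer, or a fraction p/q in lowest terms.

Stage 1: T(3) = 1*(39) + 3*(-1) + 3*(29) = 123; iterating: T(3)=123, T(4)=237, T(5)=723, T(6)=1803, T(7)=4683, T(8)=12261, T(9)=31719, T(10)=82551, T(11)=214491, T(12)=557301, T(13)=1448427, T(14)=3763803; answer 3763803
Stage 2: B1 = 3763803; c = 5; total draws C(13,2) = 78; favorable C(5,2) = 10; P = 5/39; answer 5/39
Stage 3: B2 = 5/39; threaded value p + q = 44; r = -2; a(2) = -1*(-27) + 2*(-2) = 23; iterating: a(2)=23, a(3)=-77, a(4)=123, a(5)=-277, a(6)=523, a(7)=-1077, a(8)=2123, a(9)=-4277; answer -4277
Stage 4: B3 = -4277; d = -22; 5*(-22)^3 - 4*(-22)^2 - 4*(-22)^1 - 6 = (-53240) + (-1936) + (88) + (-6) = -55094; answer -55094

-55094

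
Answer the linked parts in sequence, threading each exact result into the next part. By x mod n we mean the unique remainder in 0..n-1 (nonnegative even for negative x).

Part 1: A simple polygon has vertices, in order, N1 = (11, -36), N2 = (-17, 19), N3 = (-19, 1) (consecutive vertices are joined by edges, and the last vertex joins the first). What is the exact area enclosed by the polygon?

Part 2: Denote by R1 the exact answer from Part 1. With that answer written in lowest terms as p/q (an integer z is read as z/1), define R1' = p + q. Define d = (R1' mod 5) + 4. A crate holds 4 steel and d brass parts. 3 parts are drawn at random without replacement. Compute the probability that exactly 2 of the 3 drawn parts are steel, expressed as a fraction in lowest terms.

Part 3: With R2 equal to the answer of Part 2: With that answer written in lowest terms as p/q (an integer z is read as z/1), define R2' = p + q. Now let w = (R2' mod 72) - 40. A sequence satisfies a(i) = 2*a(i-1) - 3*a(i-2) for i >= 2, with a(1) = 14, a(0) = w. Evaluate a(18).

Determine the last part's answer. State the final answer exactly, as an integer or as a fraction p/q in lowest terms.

Part 1: cross terms: (11*19 - -17*-36)=-403, (-17*1 - -19*19)=344, (-19*-36 - 11*1)=673; twice the area = |614| = 614; area = 307; answer 307
Part 2: R1 = 307; threaded value p + q = 308; d = 7; total draws C(11,3) = 165; favorable C(4,2)*C(7,1) = 42; P = 14/55; answer 14/55
Part 3: R2 = 14/55; threaded value p + q = 69; w = 29; a(2) = 2*(14) - 3*(29) = -59; iterating: a(2)=-59, a(3)=-160, a(4)=-143, a(5)=194, a(6)=817, a(7)=1052, a(8)=-347, a(9)=-3850, a(10)=-6659, a(11)=-1768, a(12)=16441, a(13)=38186, a(14)=27049, a(15)=-60460, a(16)=-202067, a(17)=-222754, a(18)=160693; answer 160693

160693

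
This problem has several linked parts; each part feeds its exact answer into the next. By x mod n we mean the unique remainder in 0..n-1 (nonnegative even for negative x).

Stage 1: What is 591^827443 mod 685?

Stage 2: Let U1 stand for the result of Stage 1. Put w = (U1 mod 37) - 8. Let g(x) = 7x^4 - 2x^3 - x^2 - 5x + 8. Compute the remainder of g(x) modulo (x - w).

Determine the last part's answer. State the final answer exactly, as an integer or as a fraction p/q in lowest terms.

Stage 1: squarings mod 685: 591^1=591, 591^2=616, 591^4=651, 591^8=471, 591^16=586, 591^32=211, 591^64=681, 591^128=16, 591^256=256, 591^512=461, 591^1024=171, 591^2048=471, 591^4096=586, 591^8192=211, 591^16384=681, 591^32768=16, 591^65536=256, 591^131072=461, 591^262144=171, 591^524288=471; 591^827443 = 591^1 * 591^2 * 591^16 * 591^32 * 591^8192 * 591^32768 * 591^262144 * 591^524288 = 416 (mod 685); answer 416
Stage 2: U1 = 416; w = 1; remainder = value at the root: 7*(1)^4 - 2*(1)^3 - 1*(1)^2 - 5*(1)^1 + 8 = (7) + (-2) + (-1) + (-5) + (8) = 7; answer 7

7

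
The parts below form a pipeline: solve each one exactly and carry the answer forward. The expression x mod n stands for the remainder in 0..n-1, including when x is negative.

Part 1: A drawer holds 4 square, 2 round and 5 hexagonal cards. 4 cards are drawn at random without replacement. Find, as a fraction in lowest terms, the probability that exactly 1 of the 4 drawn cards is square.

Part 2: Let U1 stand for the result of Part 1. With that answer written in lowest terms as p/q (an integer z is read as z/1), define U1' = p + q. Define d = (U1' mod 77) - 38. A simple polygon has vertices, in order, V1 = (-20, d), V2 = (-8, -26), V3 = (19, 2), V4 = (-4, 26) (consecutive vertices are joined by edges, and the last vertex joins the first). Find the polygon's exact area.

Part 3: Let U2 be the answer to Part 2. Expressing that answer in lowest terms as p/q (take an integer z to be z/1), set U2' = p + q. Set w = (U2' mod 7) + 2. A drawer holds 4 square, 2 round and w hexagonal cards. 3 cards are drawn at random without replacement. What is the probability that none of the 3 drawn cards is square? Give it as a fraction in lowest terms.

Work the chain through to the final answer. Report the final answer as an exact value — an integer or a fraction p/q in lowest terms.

1/14

Part 1: total draws C(11,4) = 330; favorable C(4,1)*C(7,3) = 140; P = 14/33; answer 14/33
Part 2: U1 = 14/33; threaded value p + q = 47; d = 9; cross terms: (-20*-26 - -8*9)=592, (-8*2 - 19*-26)=478, (19*26 - -4*2)=502, (-4*9 - -20*26)=484; twice the area = |2056| = 2056; area = 1028; answer 1028
Part 3: U2 = 1028; threaded value p + q = 1029; w = 2; total draws C(8,3) = 56; favorable C(4,3) = 4; P = 1/14; answer 1/14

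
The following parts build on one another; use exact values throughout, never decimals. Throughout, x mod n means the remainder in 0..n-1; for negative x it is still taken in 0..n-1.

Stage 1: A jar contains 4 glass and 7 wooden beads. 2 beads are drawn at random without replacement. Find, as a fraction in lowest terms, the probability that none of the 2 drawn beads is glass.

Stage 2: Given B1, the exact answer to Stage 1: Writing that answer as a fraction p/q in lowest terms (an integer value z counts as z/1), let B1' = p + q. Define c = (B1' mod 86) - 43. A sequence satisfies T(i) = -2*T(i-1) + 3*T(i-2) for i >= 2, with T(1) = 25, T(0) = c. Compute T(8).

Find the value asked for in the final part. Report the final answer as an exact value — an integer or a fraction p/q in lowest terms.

Stage 1: total draws C(11,2) = 55; favorable C(7,2) = 21; P = 21/55; answer 21/55
Stage 2: B1 = 21/55; threaded value p + q = 76; c = 33; T(2) = -2*(25) + 3*(33) = 49; iterating: T(2)=49, T(3)=-23, T(4)=193, T(5)=-455, T(6)=1489, T(7)=-4343, T(8)=13153; answer 13153

13153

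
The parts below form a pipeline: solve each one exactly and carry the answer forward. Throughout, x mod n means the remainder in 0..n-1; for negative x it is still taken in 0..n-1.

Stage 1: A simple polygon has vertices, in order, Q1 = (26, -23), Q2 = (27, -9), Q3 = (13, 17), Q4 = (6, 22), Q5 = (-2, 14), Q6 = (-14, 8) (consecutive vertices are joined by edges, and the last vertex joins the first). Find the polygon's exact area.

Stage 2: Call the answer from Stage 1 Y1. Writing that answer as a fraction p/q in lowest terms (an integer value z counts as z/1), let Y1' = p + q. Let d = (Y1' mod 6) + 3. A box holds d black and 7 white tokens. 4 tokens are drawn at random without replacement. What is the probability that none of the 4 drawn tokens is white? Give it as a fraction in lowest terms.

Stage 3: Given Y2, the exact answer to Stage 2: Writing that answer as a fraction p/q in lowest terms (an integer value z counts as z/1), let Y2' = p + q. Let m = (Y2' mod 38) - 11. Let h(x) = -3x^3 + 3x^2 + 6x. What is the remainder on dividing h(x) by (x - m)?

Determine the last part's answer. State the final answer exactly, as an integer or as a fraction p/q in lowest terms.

Stage 1: cross terms: (26*-9 - 27*-23)=387, (27*17 - 13*-9)=576, (13*22 - 6*17)=184, (6*14 - -2*22)=128, (-2*8 - -14*14)=180, (-14*-23 - 26*8)=114; twice the area = |1569| = 1569; area = 1569/2; answer 1569/2
Stage 2: Y1 = 1569/2; threaded value p + q = 1571; d = 8; total draws C(15,4) = 1365; favorable C(8,4) = 70; P = 2/39; answer 2/39
Stage 3: Y2 = 2/39; threaded value p + q = 41; m = -8; remainder = value at the root: -3*(-8)^3 + 3*(-8)^2 + 6*(-8)^1 = (1536) + (192) + (-48) = 1680; answer 1680

1680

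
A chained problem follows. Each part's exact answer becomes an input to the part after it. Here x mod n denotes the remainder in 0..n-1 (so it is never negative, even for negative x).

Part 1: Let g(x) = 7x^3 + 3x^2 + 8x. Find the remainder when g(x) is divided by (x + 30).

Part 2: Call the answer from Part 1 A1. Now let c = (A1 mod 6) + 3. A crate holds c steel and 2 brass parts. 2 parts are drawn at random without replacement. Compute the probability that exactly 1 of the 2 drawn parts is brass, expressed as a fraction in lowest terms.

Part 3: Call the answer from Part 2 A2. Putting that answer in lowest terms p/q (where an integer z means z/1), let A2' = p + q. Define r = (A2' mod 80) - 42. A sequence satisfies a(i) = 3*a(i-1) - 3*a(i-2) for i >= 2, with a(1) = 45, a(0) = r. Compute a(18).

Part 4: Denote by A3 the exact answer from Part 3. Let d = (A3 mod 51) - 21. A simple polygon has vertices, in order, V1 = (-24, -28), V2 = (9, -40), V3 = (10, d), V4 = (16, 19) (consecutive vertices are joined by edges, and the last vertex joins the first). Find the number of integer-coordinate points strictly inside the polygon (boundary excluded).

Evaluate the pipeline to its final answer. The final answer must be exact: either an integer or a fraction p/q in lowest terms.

Part 1: remainder = value at the root: 7*(-30)^3 + 3*(-30)^2 + 8*(-30)^1 = (-189000) + (2700) + (-240) = -186540; answer -186540
Part 2: A1 = -186540; c = 3; total draws C(5,2) = 10; favorable C(2,1)*C(3,1) = 6; P = 3/5; answer 3/5
Part 3: A2 = 3/5; threaded value p + q = 8; r = -34; a(2) = 3*(45) - 3*(-34) = 237; iterating: a(2)=237, a(3)=576, a(4)=1017, a(5)=1323, a(6)=918, a(7)=-1215, a(8)=-6399, a(9)=-15552, a(10)=-27459, a(11)=-35721, a(12)=-24786, a(13)=32805, a(14)=172773, a(15)=419904, a(16)=741393, a(17)=964467, a(18)=669222; answer 669222
Part 4: A3 = 669222; d = -21; cross terms: (-24*-40 - 9*-28)=1212, (9*-21 - 10*-40)=211, (10*19 - 16*-21)=526, (16*-28 - -24*19)=8; twice the area = |1957| = 1957; area = 1957/2; boundary points = 3 + 1 + 2 + 1 = 7; strictly interior points = area - boundary/2 + 1 = 976; answer 976

976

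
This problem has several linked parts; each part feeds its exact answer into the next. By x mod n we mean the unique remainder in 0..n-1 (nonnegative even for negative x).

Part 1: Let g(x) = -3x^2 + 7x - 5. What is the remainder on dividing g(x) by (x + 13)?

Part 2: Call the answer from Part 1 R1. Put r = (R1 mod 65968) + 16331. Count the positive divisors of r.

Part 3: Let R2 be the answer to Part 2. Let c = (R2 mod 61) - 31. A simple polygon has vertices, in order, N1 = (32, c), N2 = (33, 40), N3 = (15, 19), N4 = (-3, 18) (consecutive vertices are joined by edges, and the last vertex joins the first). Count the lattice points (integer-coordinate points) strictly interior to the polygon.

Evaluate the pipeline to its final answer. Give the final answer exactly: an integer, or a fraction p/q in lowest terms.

221

Part 1: remainder = value at the root: -3*(-13)^2 + 7*(-13)^1 - 5 = (-507) + (-91) + (-5) = -603; answer -603
Part 2: R1 = -603; r = 81696; 81696 = 2^5 * 3 * 23 * 37; number of divisors = (5+1) * (1+1) * (1+1) * (1+1) = 48; answer 48
Part 3: R2 = 48; c = 17; cross terms: (32*40 - 33*17)=719, (33*19 - 15*40)=27, (15*18 - -3*19)=327, (-3*17 - 32*18)=-627; twice the area = |446| = 446; area = 223; boundary points = 1 + 3 + 1 + 1 = 6; strictly interior points = area - boundary/2 + 1 = 221; answer 221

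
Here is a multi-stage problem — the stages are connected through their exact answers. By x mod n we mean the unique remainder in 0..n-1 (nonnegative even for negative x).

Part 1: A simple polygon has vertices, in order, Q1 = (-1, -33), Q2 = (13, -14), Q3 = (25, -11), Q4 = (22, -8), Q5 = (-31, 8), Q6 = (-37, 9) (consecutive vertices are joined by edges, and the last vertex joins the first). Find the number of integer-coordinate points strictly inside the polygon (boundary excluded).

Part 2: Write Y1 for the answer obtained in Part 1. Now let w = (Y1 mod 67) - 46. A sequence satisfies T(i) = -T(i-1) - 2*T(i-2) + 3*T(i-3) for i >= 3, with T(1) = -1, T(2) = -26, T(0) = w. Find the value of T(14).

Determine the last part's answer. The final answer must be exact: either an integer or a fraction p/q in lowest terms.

Part 1: cross terms: (-1*-14 - 13*-33)=443, (13*-11 - 25*-14)=207, (25*-8 - 22*-11)=42, (22*8 - -31*-8)=-72, (-31*9 - -37*8)=17, (-37*-33 - -1*9)=1230; twice the area = |1867| = 1867; area = 1867/2; boundary points = 1 + 3 + 3 + 1 + 1 + 6 = 15; strictly interior points = area - boundary/2 + 1 = 927; answer 927
Part 2: Y1 = 927; w = 10; T(3) = -1*(-26) - 2*(-1) + 3*(10) = 58; iterating: T(3)=58, T(4)=-9, T(5)=-185, T(6)=377, T(7)=-34, T(8)=-1275, T(9)=2474, T(10)=-26, T(11)=-8747, T(12)=16221, T(13)=1195, T(14)=-59878; answer -59878

-59878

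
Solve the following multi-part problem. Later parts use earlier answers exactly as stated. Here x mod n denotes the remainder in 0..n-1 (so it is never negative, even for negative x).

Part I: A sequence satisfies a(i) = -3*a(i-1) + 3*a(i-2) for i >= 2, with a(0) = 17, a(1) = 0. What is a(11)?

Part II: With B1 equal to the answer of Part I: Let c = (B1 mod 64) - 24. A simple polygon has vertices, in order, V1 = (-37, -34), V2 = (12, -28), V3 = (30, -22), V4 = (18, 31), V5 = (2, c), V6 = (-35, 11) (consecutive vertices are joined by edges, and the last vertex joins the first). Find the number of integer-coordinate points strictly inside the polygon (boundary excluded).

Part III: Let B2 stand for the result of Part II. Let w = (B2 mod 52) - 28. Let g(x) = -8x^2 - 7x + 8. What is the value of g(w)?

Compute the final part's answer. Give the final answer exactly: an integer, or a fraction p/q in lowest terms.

-883

Part I: a(2) = -3*(0) + 3*(17) = 51; iterating: a(2)=51, a(3)=-153, a(4)=612, a(5)=-2295, a(6)=8721, a(7)=-33048, a(8)=125307, a(9)=-475065, a(10)=1801116, a(11)=-6828543; answer -6828543
Part II: B1 = -6828543; c = -23; cross terms: (-37*-28 - 12*-34)=1444, (12*-22 - 30*-28)=576, (30*31 - 18*-22)=1326, (18*-23 - 2*31)=-476, (2*11 - -35*-23)=-783, (-35*-34 - -37*11)=1597; twice the area = |3684| = 3684; area = 1842; boundary points = 1 + 6 + 1 + 2 + 1 + 1 = 12; strictly interior points = area - boundary/2 + 1 = 1837; answer 1837
Part III: B2 = 1837; w = -11; -8*(-11)^2 - 7*(-11)^1 + 8 = (-968) + (77) + (8) = -883; answer -883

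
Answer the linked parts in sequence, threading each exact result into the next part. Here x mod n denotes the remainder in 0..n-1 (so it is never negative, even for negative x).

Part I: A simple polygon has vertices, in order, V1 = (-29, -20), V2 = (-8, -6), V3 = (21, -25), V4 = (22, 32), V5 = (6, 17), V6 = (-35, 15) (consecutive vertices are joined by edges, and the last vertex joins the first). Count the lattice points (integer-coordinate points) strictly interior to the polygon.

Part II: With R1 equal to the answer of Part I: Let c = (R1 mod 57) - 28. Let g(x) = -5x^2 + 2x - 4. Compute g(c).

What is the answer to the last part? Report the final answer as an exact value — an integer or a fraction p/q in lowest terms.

-1660

Part I: cross terms: (-29*-6 - -8*-20)=14, (-8*-25 - 21*-6)=326, (21*32 - 22*-25)=1222, (22*17 - 6*32)=182, (6*15 - -35*17)=685, (-35*-20 - -29*15)=1135; twice the area = |3564| = 3564; area = 1782; boundary points = 7 + 1 + 1 + 1 + 1 + 1 = 12; strictly interior points = area - boundary/2 + 1 = 1777; answer 1777
Part II: R1 = 1777; c = -18; -5*(-18)^2 + 2*(-18)^1 - 4 = (-1620) + (-36) + (-4) = -1660; answer -1660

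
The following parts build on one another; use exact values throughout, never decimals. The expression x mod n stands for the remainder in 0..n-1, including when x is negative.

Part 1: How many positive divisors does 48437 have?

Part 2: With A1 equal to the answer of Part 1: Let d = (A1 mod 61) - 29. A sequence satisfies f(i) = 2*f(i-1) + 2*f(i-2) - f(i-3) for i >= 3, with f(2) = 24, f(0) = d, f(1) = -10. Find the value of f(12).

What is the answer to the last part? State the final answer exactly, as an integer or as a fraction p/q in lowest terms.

360549

Part 1: 48437 is prime, so its only divisors are 1 and 48437; count = 2; answer 2
Part 2: A1 = 2; d = -27; f(3) = 2*(24) + 2*(-10) - 1*(-27) = 55; iterating: f(3)=55, f(4)=168, f(5)=422, f(6)=1125, f(7)=2926, f(8)=7680, f(9)=20087, f(10)=52608, f(11)=137710, f(12)=360549; answer 360549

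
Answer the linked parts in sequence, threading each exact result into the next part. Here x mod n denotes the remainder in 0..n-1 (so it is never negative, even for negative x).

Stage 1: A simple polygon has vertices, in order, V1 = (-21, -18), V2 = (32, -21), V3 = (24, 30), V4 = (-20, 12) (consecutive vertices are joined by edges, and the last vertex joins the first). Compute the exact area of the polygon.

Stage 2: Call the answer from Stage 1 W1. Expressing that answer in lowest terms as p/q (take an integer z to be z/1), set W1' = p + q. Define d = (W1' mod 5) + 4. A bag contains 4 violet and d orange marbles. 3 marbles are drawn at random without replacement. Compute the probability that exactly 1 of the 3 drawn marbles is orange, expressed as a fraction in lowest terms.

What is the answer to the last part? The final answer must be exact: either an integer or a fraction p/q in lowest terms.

14/55

Stage 1: cross terms: (-21*-21 - 32*-18)=1017, (32*30 - 24*-21)=1464, (24*12 - -20*30)=888, (-20*-18 - -21*12)=612; twice the area = |3981| = 3981; area = 3981/2; answer 3981/2
Stage 2: W1 = 3981/2; threaded value p + q = 3983; d = 7; total draws C(11,3) = 165; favorable C(7,1)*C(4,2) = 42; P = 14/55; answer 14/55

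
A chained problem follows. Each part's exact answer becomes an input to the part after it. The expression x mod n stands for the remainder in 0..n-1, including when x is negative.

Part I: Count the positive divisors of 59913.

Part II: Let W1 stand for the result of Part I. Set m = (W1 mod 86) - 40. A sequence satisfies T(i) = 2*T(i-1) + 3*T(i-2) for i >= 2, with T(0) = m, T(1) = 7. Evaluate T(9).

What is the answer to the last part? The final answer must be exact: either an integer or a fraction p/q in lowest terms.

Part I: 59913 = 3^3 * 7 * 317; number of divisors = (3+1) * (1+1) * (1+1) = 16; answer 16
Part II: W1 = 16; m = -24; T(2) = 2*(7) + 3*(-24) = -58; iterating: T(2)=-58, T(3)=-95, T(4)=-364, T(5)=-1013, T(6)=-3118, T(7)=-9275, T(8)=-27904, T(9)=-83633; answer -83633

-83633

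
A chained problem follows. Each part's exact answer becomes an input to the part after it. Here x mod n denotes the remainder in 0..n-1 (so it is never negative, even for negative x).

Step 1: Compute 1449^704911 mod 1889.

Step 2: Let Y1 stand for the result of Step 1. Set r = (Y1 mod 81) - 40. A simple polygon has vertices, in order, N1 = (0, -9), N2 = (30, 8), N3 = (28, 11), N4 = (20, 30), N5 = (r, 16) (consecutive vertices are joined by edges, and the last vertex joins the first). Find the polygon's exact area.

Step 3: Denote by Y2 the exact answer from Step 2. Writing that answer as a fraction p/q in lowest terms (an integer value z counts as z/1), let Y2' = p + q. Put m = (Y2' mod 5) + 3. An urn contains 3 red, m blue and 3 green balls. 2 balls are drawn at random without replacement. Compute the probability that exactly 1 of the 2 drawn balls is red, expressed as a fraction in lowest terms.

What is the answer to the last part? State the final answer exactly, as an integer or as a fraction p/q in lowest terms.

Step 1: squarings mod 1889: 1449^1=1449, 1449^2=922, 1449^4=34, 1449^8=1156, 1449^16=813, 1449^32=1708, 1449^64=648, 1449^128=546, 1449^256=1543, 1449^512=709, 1449^1024=207, 1449^2048=1291, 1449^4096=583, 1449^8192=1758, 1449^16384=160, 1449^32768=1043, 1449^65536=1674, 1449^131072=889, 1449^262144=719, 1449^524288=1264; 1449^704911 = 1449^1 * 1449^2 * 1449^4 * 1449^8 * 1449^128 * 1449^256 * 1449^16384 * 1449^32768 * 1449^131072 * 1449^524288 = 1297 (mod 1889); answer 1297
Step 2: Y1 = 1297; r = -39; cross terms: (0*8 - 30*-9)=270, (30*11 - 28*8)=106, (28*30 - 20*11)=620, (20*16 - -39*30)=1490, (-39*-9 - 0*16)=351; twice the area = |2837| = 2837; area = 2837/2; answer 2837/2
Step 3: Y2 = 2837/2; threaded value p + q = 2839; m = 7; total draws C(13,2) = 78; favorable C(3,1)*C(10,1) = 30; P = 5/13; answer 5/13

5/13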